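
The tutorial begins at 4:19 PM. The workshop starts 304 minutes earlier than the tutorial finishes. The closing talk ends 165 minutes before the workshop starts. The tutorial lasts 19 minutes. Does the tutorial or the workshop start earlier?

the workshop

The tutorial ends at 4:19 PM + 19 min = 4:38 PM.
The workshop starts at 4:38 PM − 304 min = 11:34 AM.
The tutorial starts at 4:19 PM and the workshop starts at 11:34 AM, so the workshop is first.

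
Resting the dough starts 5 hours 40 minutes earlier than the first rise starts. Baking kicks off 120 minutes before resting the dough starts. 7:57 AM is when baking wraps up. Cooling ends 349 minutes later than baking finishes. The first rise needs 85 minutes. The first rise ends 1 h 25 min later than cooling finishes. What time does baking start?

Cooling ends at 7:57 AM + 349 min = 1:46 PM.
The first rise ends at 1:46 PM + 85 min = 3:11 PM.
The first rise starts at 3:11 PM − 85 min = 1:46 PM.
Resting the dough starts at 1:46 PM − 340 min = 8:06 AM.
Baking starts at 8:06 AM − 120 min = 6:06 AM.

6:06 AM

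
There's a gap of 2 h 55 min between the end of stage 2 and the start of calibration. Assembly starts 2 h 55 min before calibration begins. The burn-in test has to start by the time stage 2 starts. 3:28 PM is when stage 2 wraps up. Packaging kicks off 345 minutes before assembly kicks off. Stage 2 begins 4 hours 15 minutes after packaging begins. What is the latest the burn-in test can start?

Calibration starts at 3:28 PM + 175 min = 6:23 PM.
Assembly starts at 6:23 PM − 175 min = 3:28 PM.
Packaging starts at 3:28 PM − 345 min = 9:43 AM.
Stage 2 starts at 9:43 AM + 255 min = 1:58 PM.
The burn-in test is bounded by stage 2, so the latest it can start is 1:58 PM.

1:58 PM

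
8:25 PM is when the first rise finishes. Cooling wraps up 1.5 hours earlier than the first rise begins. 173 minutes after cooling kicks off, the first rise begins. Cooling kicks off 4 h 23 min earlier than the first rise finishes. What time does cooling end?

5:25 PM

Cooling starts at 8:25 PM − 263 min = 4:02 PM.
The first rise starts at 4:02 PM + 173 min = 6:55 PM.
Cooling ends at 6:55 PM − 90 min = 5:25 PM.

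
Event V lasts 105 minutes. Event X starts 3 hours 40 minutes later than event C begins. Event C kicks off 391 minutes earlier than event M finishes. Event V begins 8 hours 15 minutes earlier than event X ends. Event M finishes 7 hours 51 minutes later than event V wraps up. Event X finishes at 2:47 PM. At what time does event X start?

Event V starts at 2:47 PM − 495 min = 6:32 AM.
Event V ends at 6:32 AM + 105 min = 8:17 AM.
Event M ends at 8:17 AM + 471 min = 4:08 PM.
Event C starts at 4:08 PM − 391 min = 9:37 AM.
Event X starts at 9:37 AM + 220 min = 1:17 PM.

1:17 PM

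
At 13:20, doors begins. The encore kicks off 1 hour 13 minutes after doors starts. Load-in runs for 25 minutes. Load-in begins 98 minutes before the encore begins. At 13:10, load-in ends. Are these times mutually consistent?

No

The encore starts at 13:20 + 73 min = 14:33.
Load-in starts at 14:33 − 98 min = 12:55.
Load-in ends at 12:55 + 25 min = 13:20.
But load-in is also said to end at 13:10 — a 10-minute conflict.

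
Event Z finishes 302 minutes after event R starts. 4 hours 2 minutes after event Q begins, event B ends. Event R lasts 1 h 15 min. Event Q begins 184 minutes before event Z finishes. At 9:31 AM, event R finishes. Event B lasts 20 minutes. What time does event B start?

1:56 PM

Event R starts at 9:31 AM − 75 min = 8:16 AM.
Event Z ends at 8:16 AM + 302 min = 1:18 PM.
Event Q starts at 1:18 PM − 184 min = 10:14 AM.
Event B ends at 10:14 AM + 242 min = 2:16 PM.
Event B starts at 2:16 PM − 20 min = 1:56 PM.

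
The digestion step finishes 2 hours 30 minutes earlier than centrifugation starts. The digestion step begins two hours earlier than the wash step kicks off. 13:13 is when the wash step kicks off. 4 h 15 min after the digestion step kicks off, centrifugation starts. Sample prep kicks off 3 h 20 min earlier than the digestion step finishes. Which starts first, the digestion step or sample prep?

The digestion step starts at 13:13 − 120 min = 11:13.
Centrifugation starts at 11:13 + 255 min = 15:28.
The digestion step ends at 15:28 − 150 min = 12:58.
Sample prep starts at 12:58 − 200 min = 09:38.
The digestion step starts at 11:13 and sample prep starts at 09:38, so sample prep is first.

sample prep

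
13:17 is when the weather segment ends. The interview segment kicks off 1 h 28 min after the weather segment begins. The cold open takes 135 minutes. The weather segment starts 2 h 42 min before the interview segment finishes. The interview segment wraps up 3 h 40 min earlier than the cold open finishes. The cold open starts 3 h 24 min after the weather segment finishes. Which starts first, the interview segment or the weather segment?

The cold open starts at 13:17 + 204 min = 16:41.
The cold open ends at 16:41 + 135 min = 18:56.
The interview segment ends at 18:56 − 220 min = 15:16.
The weather segment starts at 15:16 − 162 min = 12:34.
The interview segment starts at 12:34 + 88 min = 14:02.
The interview segment starts at 14:02 and the weather segment starts at 12:34, so the weather segment is first.

the weather segment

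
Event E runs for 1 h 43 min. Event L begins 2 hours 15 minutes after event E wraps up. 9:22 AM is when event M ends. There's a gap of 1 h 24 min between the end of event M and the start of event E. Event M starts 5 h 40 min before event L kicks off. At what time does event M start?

Event E starts at 9:22 AM + 84 min = 10:46 AM.
Event E ends at 10:46 AM + 103 min = 12:29 PM.
Event L starts at 12:29 PM + 135 min = 2:44 PM.
Event M starts at 2:44 PM − 340 min = 9:04 AM.

9:04 AM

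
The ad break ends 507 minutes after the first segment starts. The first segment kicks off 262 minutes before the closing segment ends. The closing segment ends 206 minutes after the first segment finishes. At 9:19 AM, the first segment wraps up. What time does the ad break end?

The closing segment ends at 9:19 AM + 206 min = 12:45 PM.
The first segment starts at 12:45 PM − 262 min = 8:23 AM.
The ad break ends at 8:23 AM + 507 min = 4:50 PM.

4:50 PM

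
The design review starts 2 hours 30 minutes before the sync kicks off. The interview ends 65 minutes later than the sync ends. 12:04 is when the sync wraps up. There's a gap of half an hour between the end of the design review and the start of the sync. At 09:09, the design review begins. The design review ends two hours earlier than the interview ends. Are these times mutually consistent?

The interview ends at 12:04 + 65 min = 13:09.
The design review ends at 13:09 − 120 min = 11:09.
The sync starts at 11:09 + 30 min = 11:39.
The design review starts at 11:39 − 150 min = 09:09.
That matches the stated 09:09, so the schedule is consistent.

Yes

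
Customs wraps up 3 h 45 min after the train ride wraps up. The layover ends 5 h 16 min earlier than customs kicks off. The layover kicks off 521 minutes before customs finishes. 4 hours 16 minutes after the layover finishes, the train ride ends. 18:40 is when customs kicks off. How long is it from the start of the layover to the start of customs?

356 minutes

The layover ends at 18:40 − 316 min = 13:24.
The train ride ends at 13:24 + 256 min = 17:40.
Customs ends at 17:40 + 225 min = 21:25.
The layover starts at 21:25 − 521 min = 12:44.
From 12:44 to 18:40 is 356 minutes.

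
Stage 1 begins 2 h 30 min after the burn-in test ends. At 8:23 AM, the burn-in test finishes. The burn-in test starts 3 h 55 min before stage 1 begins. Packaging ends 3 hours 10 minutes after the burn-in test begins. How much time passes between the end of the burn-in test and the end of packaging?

Stage 1 starts at 8:23 AM + 150 min = 10:53 AM.
The burn-in test starts at 10:53 AM − 235 min = 6:58 AM.
Packaging ends at 6:58 AM + 190 min = 10:08 AM.
From 8:23 AM to 10:08 AM is 1 hour 45 minutes.

1 hour 45 minutes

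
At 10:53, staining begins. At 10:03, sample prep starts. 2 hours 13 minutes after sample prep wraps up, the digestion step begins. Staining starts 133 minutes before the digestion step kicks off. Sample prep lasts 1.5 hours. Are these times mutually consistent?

Sample prep ends at 10:03 + 90 min = 11:33.
The digestion step starts at 11:33 + 133 min = 13:46.
Staining starts at 13:46 − 133 min = 11:33.
But staining is also said to start at 10:53 — a 40-minute conflict.

No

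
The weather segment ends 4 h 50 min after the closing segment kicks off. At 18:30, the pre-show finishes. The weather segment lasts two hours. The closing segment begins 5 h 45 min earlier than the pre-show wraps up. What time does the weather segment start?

The closing segment starts at 18:30 − 345 min = 12:45.
The weather segment ends at 12:45 + 290 min = 17:35.
The weather segment starts at 17:35 − 120 min = 15:35.

15:35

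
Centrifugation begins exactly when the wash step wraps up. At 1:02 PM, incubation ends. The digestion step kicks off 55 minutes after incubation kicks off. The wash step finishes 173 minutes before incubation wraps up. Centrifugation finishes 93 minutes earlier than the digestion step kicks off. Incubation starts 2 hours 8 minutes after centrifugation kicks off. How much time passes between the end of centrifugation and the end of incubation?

The wash step ends at 1:02 PM − 173 min = 10:09 AM.
So centrifugation starts at 10:09 AM.
Incubation starts at 10:09 AM + 128 min = 12:17 PM.
The digestion step starts at 12:17 PM + 55 min = 1:12 PM.
Centrifugation ends at 1:12 PM − 93 min = 11:39 AM.
From 11:39 AM to 1:02 PM is 1 h 23 min.

1 h 23 min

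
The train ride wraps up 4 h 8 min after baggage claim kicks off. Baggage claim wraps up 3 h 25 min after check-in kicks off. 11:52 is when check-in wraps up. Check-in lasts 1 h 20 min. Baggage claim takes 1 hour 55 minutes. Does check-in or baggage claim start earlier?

Check-in starts at 11:52 − 80 min = 10:32.
Baggage claim ends at 10:32 + 205 min = 13:57.
Baggage claim starts at 13:57 − 115 min = 12:02.
Check-in starts at 10:32 and baggage claim starts at 12:02, so check-in is first.

check-in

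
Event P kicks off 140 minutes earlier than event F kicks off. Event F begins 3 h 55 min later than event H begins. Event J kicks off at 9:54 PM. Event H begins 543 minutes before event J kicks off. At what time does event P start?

2:26 PM

Event H starts at 9:54 PM − 543 min = 12:51 PM.
Event F starts at 12:51 PM + 235 min = 4:46 PM.
Event P starts at 4:46 PM − 140 min = 2:26 PM.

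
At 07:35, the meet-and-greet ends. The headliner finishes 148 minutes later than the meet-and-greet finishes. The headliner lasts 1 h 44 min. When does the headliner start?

The headliner ends at 07:35 + 148 min = 10:03.
The headliner starts at 10:03 − 104 min = 08:19.

08:19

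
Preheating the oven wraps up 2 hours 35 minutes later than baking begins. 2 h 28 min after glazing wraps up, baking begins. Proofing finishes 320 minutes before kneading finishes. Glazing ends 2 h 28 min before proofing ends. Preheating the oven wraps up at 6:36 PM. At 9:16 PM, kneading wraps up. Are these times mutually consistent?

Proofing ends at 9:16 PM − 320 min = 3:56 PM.
Glazing ends at 3:56 PM − 148 min = 1:28 PM.
Baking starts at 1:28 PM + 148 min = 3:56 PM.
Preheating the oven ends at 3:56 PM + 155 min = 6:31 PM.
But preheating the oven is also said to end at 6:36 PM — a 5-minute conflict.

No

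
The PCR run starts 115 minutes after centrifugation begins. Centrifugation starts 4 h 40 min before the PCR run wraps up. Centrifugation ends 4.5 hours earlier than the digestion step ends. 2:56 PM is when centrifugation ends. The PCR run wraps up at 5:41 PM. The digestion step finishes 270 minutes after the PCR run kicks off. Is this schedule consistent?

Centrifugation starts at 5:41 PM − 280 min = 1:01 PM.
The PCR run starts at 1:01 PM + 115 min = 2:56 PM.
The digestion step ends at 2:56 PM + 270 min = 7:26 PM.
Centrifugation ends at 7:26 PM − 270 min = 2:56 PM.
That matches the stated 2:56 PM, so the schedule is consistent.

Yes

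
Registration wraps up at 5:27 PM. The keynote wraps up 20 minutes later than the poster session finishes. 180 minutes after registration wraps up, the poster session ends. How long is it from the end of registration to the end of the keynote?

3 h 20 min

The poster session ends at 5:27 PM + 180 min = 8:27 PM.
The keynote ends at 8:27 PM + 20 min = 8:47 PM.
From 5:27 PM to 8:47 PM is 3 h 20 min.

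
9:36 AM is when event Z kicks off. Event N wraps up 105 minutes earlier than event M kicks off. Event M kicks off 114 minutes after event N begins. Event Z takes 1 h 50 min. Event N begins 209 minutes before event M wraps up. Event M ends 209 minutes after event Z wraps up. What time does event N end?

Event Z ends at 9:36 AM + 110 min = 11:26 AM.
Event M ends at 11:26 AM + 209 min = 2:55 PM.
Event N starts at 2:55 PM − 209 min = 11:26 AM.
Event M starts at 11:26 AM + 114 min = 1:20 PM.
Event N ends at 1:20 PM − 105 min = 11:35 AM.

11:35 AM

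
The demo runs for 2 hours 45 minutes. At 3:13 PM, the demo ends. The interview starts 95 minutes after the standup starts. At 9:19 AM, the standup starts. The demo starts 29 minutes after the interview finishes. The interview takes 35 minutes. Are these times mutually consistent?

No

The interview starts at 9:19 AM + 95 min = 10:54 AM.
The interview ends at 10:54 AM + 35 min = 11:29 AM.
The demo starts at 11:29 AM + 29 min = 11:58 AM.
The demo ends at 11:58 AM + 165 min = 2:43 PM.
But the demo is also said to end at 3:13 PM — a 30-minute conflict.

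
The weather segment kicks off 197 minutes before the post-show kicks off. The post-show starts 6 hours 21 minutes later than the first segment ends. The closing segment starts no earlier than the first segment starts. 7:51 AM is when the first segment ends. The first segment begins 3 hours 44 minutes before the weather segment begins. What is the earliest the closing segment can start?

The post-show starts at 7:51 AM + 381 min = 2:12 PM.
The weather segment starts at 2:12 PM − 197 min = 10:55 AM.
The first segment starts at 10:55 AM − 224 min = 7:11 AM.
The closing segment is bounded by the first segment, so the earliest it can start is 7:11 AM.

7:11 AM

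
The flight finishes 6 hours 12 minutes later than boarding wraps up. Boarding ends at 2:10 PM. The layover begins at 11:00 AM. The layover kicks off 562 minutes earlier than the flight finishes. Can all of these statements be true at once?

Yes

The flight ends at 2:10 PM + 372 min = 8:22 PM.
The layover starts at 8:22 PM − 562 min = 11:00 AM.
That matches the stated 11:00 AM, so the schedule is consistent.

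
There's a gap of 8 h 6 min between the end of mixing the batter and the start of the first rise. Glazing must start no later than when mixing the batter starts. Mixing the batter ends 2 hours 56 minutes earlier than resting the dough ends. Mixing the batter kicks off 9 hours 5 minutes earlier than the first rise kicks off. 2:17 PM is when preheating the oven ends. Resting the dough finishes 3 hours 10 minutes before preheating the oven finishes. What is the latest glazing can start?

7:12 AM

Resting the dough ends at 2:17 PM − 190 min = 11:07 AM.
Mixing the batter ends at 11:07 AM − 176 min = 8:11 AM.
The first rise starts at 8:11 AM + 486 min = 4:17 PM.
Mixing the batter starts at 4:17 PM − 545 min = 7:12 AM.
Glazing is bounded by mixing the batter, so the latest it can start is 7:12 AM.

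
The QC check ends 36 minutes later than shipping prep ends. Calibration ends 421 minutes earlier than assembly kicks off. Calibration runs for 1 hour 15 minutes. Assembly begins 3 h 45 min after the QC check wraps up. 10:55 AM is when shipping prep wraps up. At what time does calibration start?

7:00 AM

The QC check ends at 10:55 AM + 36 min = 11:31 AM.
Assembly starts at 11:31 AM + 225 min = 3:16 PM.
Calibration ends at 3:16 PM − 421 min = 8:15 AM.
Calibration starts at 8:15 AM − 75 min = 7:00 AM.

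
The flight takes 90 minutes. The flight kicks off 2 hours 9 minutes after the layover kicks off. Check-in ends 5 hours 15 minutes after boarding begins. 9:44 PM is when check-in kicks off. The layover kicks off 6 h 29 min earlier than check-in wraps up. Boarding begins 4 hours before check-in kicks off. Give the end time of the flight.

Boarding starts at 9:44 PM − 240 min = 5:44 PM.
Check-in ends at 5:44 PM + 315 min = 10:59 PM.
The layover starts at 10:59 PM − 389 min = 4:30 PM.
The flight starts at 4:30 PM + 129 min = 6:39 PM.
The flight ends at 6:39 PM + 90 min = 8:09 PM.

8:09 PM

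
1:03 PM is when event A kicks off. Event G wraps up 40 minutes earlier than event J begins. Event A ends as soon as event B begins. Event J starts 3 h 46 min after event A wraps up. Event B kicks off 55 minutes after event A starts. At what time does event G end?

Event B starts at 1:03 PM + 55 min = 1:58 PM.
So event A ends at 1:58 PM.
Event J starts at 1:58 PM + 226 min = 5:44 PM.
Event G ends at 5:44 PM − 40 min = 5:04 PM.

5:04 PM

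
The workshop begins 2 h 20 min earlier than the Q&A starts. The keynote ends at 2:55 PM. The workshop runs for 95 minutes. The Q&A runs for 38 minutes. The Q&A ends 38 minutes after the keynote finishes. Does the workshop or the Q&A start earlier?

The Q&A ends at 2:55 PM + 38 min = 3:33 PM.
The Q&A starts at 3:33 PM − 38 min = 2:55 PM.
The workshop starts at 2:55 PM − 140 min = 12:35 PM.
The workshop starts at 12:35 PM and the Q&A starts at 2:55 PM, so the workshop is first.

the workshop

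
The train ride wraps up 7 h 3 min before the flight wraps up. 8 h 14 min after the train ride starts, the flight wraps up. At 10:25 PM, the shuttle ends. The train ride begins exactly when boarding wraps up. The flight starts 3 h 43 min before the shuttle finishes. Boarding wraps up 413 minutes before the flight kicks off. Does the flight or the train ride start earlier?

The flight starts at 10:25 PM − 223 min = 6:42 PM.
Boarding ends at 6:42 PM − 413 min = 11:49 AM.
So the train ride starts at 11:49 AM.
The flight starts at 6:42 PM and the train ride starts at 11:49 AM, so the train ride is first.

the train ride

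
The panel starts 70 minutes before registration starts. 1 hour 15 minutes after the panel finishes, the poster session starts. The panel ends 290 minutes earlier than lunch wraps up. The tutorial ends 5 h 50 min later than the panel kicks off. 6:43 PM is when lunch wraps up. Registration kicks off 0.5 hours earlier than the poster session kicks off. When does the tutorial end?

The panel ends at 6:43 PM − 290 min = 1:53 PM.
The poster session starts at 1:53 PM + 75 min = 3:08 PM.
Registration starts at 3:08 PM − 30 min = 2:38 PM.
The panel starts at 2:38 PM − 70 min = 1:28 PM.
The tutorial ends at 1:28 PM + 350 min = 7:18 PM.

7:18 PM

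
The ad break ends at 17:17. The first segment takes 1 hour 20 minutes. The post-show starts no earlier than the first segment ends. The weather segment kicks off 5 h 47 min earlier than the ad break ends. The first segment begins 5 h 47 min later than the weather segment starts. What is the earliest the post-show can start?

18:37

The weather segment starts at 17:17 − 347 min = 11:30.
The first segment starts at 11:30 + 347 min = 17:17.
The first segment ends at 17:17 + 80 min = 18:37.
The post-show is bounded by the first segment, so the earliest it can start is 18:37.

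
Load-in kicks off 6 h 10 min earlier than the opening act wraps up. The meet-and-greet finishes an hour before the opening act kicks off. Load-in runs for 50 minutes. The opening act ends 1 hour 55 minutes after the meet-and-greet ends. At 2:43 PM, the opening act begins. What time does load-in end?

The meet-and-greet ends at 2:43 PM − 60 min = 1:43 PM.
The opening act ends at 1:43 PM + 115 min = 3:38 PM.
Load-in starts at 3:38 PM − 370 min = 9:28 AM.
Load-in ends at 9:28 AM + 50 min = 10:18 AM.

10:18 AM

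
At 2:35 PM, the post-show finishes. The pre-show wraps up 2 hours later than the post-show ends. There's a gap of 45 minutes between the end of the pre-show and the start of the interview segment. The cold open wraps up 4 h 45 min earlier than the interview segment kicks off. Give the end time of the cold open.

The pre-show ends at 2:35 PM + 120 min = 4:35 PM.
The interview segment starts at 4:35 PM + 45 min = 5:20 PM.
The cold open ends at 5:20 PM − 285 min = 12:35 PM.

12:35 PM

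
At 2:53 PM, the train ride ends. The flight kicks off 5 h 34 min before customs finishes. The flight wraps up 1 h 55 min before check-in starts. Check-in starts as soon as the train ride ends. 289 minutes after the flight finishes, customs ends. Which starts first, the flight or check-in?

Check-in starts at 2:53 PM.
The flight ends at 2:53 PM − 115 min = 12:58 PM.
Customs ends at 12:58 PM + 289 min = 5:47 PM.
The flight starts at 5:47 PM − 334 min = 12:13 PM.
The flight starts at 12:13 PM and check-in starts at 2:53 PM, so the flight is first.

the flight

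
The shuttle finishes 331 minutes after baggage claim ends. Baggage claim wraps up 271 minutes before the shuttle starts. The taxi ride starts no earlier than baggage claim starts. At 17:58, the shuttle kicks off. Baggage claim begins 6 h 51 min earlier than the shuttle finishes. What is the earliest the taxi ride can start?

Baggage claim ends at 17:58 − 271 min = 13:27.
The shuttle ends at 13:27 + 331 min = 18:58.
Baggage claim starts at 18:58 − 411 min = 12:07.
The taxi ride is bounded by baggage claim, so the earliest it can start is 12:07.

12:07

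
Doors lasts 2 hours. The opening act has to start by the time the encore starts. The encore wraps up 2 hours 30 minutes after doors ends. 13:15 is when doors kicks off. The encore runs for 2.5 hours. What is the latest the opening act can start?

Doors ends at 13:15 + 120 min = 15:15.
The encore ends at 15:15 + 150 min = 17:45.
The encore starts at 17:45 − 150 min = 15:15.
The opening act is bounded by the encore, so the latest it can start is 15:15.

15:15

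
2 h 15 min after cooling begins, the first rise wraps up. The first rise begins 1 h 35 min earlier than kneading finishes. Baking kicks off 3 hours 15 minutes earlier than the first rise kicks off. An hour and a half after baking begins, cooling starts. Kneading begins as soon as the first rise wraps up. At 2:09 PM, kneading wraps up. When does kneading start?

1:04 PM

The first rise starts at 2:09 PM − 95 min = 12:34 PM.
Baking starts at 12:34 PM − 195 min = 9:19 AM.
Cooling starts at 9:19 AM + 90 min = 10:49 AM.
The first rise ends at 10:49 AM + 135 min = 1:04 PM.
So kneading starts at 1:04 PM.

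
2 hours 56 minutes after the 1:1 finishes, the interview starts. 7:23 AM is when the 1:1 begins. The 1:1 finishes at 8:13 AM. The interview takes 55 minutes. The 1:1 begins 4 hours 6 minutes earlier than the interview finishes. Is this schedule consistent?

No

The interview starts at 8:13 AM + 176 min = 11:09 AM.
The interview ends at 11:09 AM + 55 min = 12:04 PM.
The 1:1 starts at 12:04 PM − 246 min = 7:58 AM.
But the 1:1 is also said to start at 7:23 AM — a 35-minute conflict.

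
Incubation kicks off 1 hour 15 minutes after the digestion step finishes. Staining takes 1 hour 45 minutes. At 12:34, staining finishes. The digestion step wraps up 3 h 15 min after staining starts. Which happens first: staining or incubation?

Staining starts at 12:34 − 105 min = 10:49.
The digestion step ends at 10:49 + 195 min = 14:04.
Incubation starts at 14:04 + 75 min = 15:19.
Staining starts at 10:49 and incubation starts at 15:19, so staining is first.

staining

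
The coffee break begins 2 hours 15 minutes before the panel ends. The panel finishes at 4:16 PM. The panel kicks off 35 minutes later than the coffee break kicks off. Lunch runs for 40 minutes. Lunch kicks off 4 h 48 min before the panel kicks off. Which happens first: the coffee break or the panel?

The coffee break starts at 4:16 PM − 135 min = 2:01 PM.
The panel starts at 2:01 PM + 35 min = 2:36 PM.
The coffee break starts at 2:01 PM and the panel starts at 2:36 PM, so the coffee break is first.

the coffee break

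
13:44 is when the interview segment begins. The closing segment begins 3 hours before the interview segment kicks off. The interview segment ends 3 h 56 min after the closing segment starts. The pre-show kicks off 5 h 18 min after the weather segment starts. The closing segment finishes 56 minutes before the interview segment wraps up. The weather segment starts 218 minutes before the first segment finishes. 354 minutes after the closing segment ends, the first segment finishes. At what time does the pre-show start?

21:18

The closing segment starts at 13:44 − 180 min = 10:44.
The interview segment ends at 10:44 + 236 min = 14:40.
The closing segment ends at 14:40 − 56 min = 13:44.
The first segment ends at 13:44 + 354 min = 19:38.
The weather segment starts at 19:38 − 218 min = 16:00.
The pre-show starts at 16:00 + 318 min = 21:18.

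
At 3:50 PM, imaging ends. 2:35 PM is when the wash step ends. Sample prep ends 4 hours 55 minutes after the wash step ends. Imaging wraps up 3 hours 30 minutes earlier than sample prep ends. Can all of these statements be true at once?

No

Sample prep ends at 2:35 PM + 295 min = 7:30 PM.
Imaging ends at 7:30 PM − 210 min = 4:00 PM.
But imaging is also said to end at 3:50 PM — a 10-minute conflict.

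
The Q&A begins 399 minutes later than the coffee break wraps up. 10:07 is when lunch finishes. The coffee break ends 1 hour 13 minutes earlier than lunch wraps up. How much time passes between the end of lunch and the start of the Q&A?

The coffee break ends at 10:07 − 73 min = 08:54.
The Q&A starts at 08:54 + 399 min = 15:33.
From 10:07 to 15:33 is 5 h 26 min.

5 h 26 min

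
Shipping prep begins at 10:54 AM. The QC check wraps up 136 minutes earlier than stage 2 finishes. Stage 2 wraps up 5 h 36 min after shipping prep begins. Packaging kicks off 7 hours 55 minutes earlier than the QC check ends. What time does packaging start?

Stage 2 ends at 10:54 AM + 336 min = 4:30 PM.
The QC check ends at 4:30 PM − 136 min = 2:14 PM.
Packaging starts at 2:14 PM − 475 min = 6:19 AM.

6:19 AM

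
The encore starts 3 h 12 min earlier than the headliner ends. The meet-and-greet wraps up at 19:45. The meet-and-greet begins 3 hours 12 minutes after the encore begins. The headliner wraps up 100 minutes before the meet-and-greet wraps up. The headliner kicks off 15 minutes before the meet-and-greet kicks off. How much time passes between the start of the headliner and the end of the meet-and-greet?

The headliner ends at 19:45 − 100 min = 18:05.
The encore starts at 18:05 − 192 min = 14:53.
The meet-and-greet starts at 14:53 + 192 min = 18:05.
The headliner starts at 18:05 − 15 min = 17:50.
From 17:50 to 19:45 is 115 minutes.

115 minutes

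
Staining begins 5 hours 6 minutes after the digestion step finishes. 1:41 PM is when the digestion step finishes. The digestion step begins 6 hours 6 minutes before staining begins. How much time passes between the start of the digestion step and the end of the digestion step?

Staining starts at 1:41 PM + 306 min = 6:47 PM.
The digestion step starts at 6:47 PM − 366 min = 12:41 PM.
From 12:41 PM to 1:41 PM is 1 hour.

1 hour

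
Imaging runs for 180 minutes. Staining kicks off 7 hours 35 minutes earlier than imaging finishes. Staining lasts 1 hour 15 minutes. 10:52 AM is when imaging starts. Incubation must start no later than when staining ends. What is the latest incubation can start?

7:32 AM

Imaging ends at 10:52 AM + 180 min = 1:52 PM.
Staining starts at 1:52 PM − 455 min = 6:17 AM.
Staining ends at 6:17 AM + 75 min = 7:32 AM.
Incubation is bounded by staining, so the latest it can start is 7:32 AM.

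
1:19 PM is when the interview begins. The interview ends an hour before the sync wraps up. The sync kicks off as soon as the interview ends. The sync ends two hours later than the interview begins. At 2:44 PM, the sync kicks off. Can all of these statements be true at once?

The sync ends at 1:19 PM + 120 min = 3:19 PM.
The interview ends at 3:19 PM − 60 min = 2:19 PM.
So the sync starts at 2:19 PM.
But the sync is also said to start at 2:44 PM — a 25-minute conflict.

No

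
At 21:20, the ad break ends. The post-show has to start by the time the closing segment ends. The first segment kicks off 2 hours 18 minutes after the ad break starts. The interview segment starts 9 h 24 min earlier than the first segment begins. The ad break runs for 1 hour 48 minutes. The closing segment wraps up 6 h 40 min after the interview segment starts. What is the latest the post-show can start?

The ad break starts at 21:20 − 108 min = 19:32.
The first segment starts at 19:32 + 138 min = 21:50.
The interview segment starts at 21:50 − 564 min = 12:26.
The closing segment ends at 12:26 + 400 min = 19:06.
The post-show is bounded by the closing segment, so the latest it can start is 19:06.

19:06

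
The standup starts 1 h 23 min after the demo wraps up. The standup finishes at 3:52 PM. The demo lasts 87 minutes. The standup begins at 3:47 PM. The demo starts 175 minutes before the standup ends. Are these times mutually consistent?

Yes

The demo starts at 3:52 PM − 175 min = 12:57 PM.
The demo ends at 12:57 PM + 87 min = 2:24 PM.
The standup starts at 2:24 PM + 83 min = 3:47 PM.
That matches the stated 3:47 PM, so the schedule is consistent.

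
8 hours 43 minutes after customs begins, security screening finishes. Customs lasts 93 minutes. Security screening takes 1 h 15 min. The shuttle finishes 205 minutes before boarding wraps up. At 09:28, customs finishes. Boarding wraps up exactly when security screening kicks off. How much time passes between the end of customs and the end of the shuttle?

Customs starts at 09:28 − 93 min = 07:55.
Security screening ends at 07:55 + 523 min = 16:38.
Security screening starts at 16:38 − 75 min = 15:23.
So boarding ends at 15:23.
The shuttle ends at 15:23 − 205 min = 11:58.
From 09:28 to 11:58 is 2.5 hours.

2.5 hours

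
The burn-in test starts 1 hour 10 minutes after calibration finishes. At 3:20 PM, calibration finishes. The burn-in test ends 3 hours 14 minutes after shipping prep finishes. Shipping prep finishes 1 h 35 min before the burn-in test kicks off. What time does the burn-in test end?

6:09 PM

The burn-in test starts at 3:20 PM + 70 min = 4:30 PM.
Shipping prep ends at 4:30 PM − 95 min = 2:55 PM.
The burn-in test ends at 2:55 PM + 194 min = 6:09 PM.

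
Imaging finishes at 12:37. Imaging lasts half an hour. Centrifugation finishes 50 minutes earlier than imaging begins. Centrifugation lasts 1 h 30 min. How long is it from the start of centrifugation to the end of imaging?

170 minutes

Imaging starts at 12:37 − 30 min = 12:07.
Centrifugation ends at 12:07 − 50 min = 11:17.
Centrifugation starts at 11:17 − 90 min = 09:47.
From 09:47 to 12:37 is 170 minutes.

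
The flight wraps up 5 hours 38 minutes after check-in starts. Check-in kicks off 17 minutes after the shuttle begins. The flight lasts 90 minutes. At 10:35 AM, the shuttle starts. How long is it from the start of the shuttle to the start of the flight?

4 hours 25 minutes

Check-in starts at 10:35 AM + 17 min = 10:52 AM.
The flight ends at 10:52 AM + 338 min = 4:30 PM.
The flight starts at 4:30 PM − 90 min = 3:00 PM.
From 10:35 AM to 3:00 PM is 4 hours 25 minutes.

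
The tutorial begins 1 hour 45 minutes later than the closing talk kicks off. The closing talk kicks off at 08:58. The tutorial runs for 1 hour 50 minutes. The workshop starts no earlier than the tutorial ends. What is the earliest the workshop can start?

The tutorial starts at 08:58 + 105 min = 10:43.
The tutorial ends at 10:43 + 110 min = 12:33.
The workshop is bounded by the tutorial, so the earliest it can start is 12:33.

12:33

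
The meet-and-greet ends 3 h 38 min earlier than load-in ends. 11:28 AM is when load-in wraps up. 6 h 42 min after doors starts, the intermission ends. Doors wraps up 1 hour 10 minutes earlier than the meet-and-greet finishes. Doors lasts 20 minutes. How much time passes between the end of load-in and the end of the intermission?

1 h 34 min

The meet-and-greet ends at 11:28 AM − 218 min = 7:50 AM.
Doors ends at 7:50 AM − 70 min = 6:40 AM.
Doors starts at 6:40 AM − 20 min = 6:20 AM.
The intermission ends at 6:20 AM + 402 min = 1:02 PM.
From 11:28 AM to 1:02 PM is 1 h 34 min.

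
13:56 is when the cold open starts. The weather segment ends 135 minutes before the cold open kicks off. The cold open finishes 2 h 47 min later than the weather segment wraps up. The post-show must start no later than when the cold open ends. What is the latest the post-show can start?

The weather segment ends at 13:56 − 135 min = 11:41.
The cold open ends at 11:41 + 167 min = 14:28.
The post-show is bounded by the cold open, so the latest it can start is 14:28.

14:28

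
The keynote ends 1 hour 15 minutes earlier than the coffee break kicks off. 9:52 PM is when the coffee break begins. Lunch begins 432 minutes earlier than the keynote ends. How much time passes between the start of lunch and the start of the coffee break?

The keynote ends at 9:52 PM − 75 min = 8:37 PM.
Lunch starts at 8:37 PM − 432 min = 1:25 PM.
From 1:25 PM to 9:52 PM is 8 hours 27 minutes.

8 hours 27 minutes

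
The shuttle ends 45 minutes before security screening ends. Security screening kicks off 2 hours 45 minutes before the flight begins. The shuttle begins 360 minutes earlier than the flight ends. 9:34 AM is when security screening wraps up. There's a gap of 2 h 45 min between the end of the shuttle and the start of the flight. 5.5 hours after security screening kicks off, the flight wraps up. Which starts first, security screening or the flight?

security screening

The shuttle ends at 9:34 AM − 45 min = 8:49 AM.
The flight starts at 8:49 AM + 165 min = 11:34 AM.
Security screening starts at 11:34 AM − 165 min = 8:49 AM.
Security screening starts at 8:49 AM and the flight starts at 11:34 AM, so security screening is first.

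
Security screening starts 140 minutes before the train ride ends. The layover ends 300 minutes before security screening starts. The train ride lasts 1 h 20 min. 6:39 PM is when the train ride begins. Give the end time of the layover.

12:39 PM

The train ride ends at 6:39 PM + 80 min = 7:59 PM.
Security screening starts at 7:59 PM − 140 min = 5:39 PM.
The layover ends at 5:39 PM − 300 min = 12:39 PM.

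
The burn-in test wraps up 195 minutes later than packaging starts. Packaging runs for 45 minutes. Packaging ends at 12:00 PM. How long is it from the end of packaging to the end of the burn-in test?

2 h 30 min

Packaging starts at 12:00 PM − 45 min = 11:15 AM.
The burn-in test ends at 11:15 AM + 195 min = 2:30 PM.
From 12:00 PM to 2:30 PM is 2 h 30 min.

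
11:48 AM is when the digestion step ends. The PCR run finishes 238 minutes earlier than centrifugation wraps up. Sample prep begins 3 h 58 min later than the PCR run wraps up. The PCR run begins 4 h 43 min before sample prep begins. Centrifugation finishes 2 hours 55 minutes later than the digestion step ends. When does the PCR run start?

10:00 AM

Centrifugation ends at 11:48 AM + 175 min = 2:43 PM.
The PCR run ends at 2:43 PM − 238 min = 10:45 AM.
Sample prep starts at 10:45 AM + 238 min = 2:43 PM.
The PCR run starts at 2:43 PM − 283 min = 10:00 AM.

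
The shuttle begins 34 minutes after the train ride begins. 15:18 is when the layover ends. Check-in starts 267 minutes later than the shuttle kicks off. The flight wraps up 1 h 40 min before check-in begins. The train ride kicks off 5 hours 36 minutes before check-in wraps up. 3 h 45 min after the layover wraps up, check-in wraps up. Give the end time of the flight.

Check-in ends at 15:18 + 225 min = 19:03.
The train ride starts at 19:03 − 336 min = 13:27.
The shuttle starts at 13:27 + 34 min = 14:01.
Check-in starts at 14:01 + 267 min = 18:28.
The flight ends at 18:28 − 100 min = 16:48.

16:48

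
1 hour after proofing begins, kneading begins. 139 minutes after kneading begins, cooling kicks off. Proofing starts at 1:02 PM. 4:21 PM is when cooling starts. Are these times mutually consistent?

Kneading starts at 1:02 PM + 60 min = 2:02 PM.
Cooling starts at 2:02 PM + 139 min = 4:21 PM.
That matches the stated 4:21 PM, so the schedule is consistent.

Yes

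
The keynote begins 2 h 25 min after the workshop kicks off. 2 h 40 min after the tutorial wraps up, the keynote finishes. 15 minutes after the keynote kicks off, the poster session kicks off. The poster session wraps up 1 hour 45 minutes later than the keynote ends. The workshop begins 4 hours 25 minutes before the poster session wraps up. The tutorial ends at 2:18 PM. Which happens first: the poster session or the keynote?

the keynote

The keynote ends at 2:18 PM + 160 min = 4:58 PM.
The poster session ends at 4:58 PM + 105 min = 6:43 PM.
The workshop starts at 6:43 PM − 265 min = 2:18 PM.
The keynote starts at 2:18 PM + 145 min = 4:43 PM.
The poster session starts at 4:43 PM + 15 min = 4:58 PM.
The poster session starts at 4:58 PM and the keynote starts at 4:43 PM, so the keynote is first.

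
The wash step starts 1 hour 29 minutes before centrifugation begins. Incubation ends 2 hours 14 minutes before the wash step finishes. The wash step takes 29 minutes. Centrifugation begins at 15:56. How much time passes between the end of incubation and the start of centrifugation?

3 h 14 min

The wash step starts at 15:56 − 89 min = 14:27.
The wash step ends at 14:27 + 29 min = 14:56.
Incubation ends at 14:56 − 134 min = 12:42.
From 12:42 to 15:56 is 3 h 14 min.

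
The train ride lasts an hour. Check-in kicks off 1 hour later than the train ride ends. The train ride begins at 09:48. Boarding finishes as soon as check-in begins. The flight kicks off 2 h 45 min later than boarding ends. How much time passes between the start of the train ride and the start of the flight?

The train ride ends at 09:48 + 60 min = 10:48.
Check-in starts at 10:48 + 60 min = 11:48.
So boarding ends at 11:48.
The flight starts at 11:48 + 165 min = 14:33.
From 09:48 to 14:33 is 4 hours 45 minutes.

4 hours 45 minutes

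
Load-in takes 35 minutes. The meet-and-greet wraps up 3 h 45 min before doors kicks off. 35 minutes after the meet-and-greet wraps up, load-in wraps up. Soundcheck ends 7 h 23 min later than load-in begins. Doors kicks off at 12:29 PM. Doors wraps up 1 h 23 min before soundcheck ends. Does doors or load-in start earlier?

The meet-and-greet ends at 12:29 PM − 225 min = 8:44 AM.
Load-in ends at 8:44 AM + 35 min = 9:19 AM.
Load-in starts at 9:19 AM − 35 min = 8:44 AM.
Doors starts at 12:29 PM and load-in starts at 8:44 AM, so load-in is first.

load-in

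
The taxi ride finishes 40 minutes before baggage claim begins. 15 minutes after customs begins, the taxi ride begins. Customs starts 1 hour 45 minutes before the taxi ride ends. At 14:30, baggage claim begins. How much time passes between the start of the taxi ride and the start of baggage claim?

The taxi ride ends at 14:30 − 40 min = 13:50.
Customs starts at 13:50 − 105 min = 12:05.
The taxi ride starts at 12:05 + 15 min = 12:20.
From 12:20 to 14:30 is 2 h 10 min.

2 h 10 min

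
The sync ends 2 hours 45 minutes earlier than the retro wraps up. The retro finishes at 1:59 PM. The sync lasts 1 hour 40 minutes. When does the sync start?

9:34 AM

The sync ends at 1:59 PM − 165 min = 11:14 AM.
The sync starts at 11:14 AM − 100 min = 9:34 AM.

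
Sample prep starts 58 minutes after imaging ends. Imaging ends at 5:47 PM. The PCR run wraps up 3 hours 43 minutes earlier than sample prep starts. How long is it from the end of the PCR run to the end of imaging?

2 hours 45 minutes

Sample prep starts at 5:47 PM + 58 min = 6:45 PM.
The PCR run ends at 6:45 PM − 223 min = 3:02 PM.
From 3:02 PM to 5:47 PM is 2 hours 45 minutes.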